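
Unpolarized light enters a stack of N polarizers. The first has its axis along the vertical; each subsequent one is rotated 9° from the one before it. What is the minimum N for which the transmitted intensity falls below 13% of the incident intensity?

N = 56

First polarizer halves the unpolarized light: factor 1/2.
Each further stage multiplies by cos²(9°) = 0.9755.
After N polarizers: T = 0.5·0.9755^(N−1). Require T < 0.13 ⇒ N−1 > ln(0.13/0.5)/ln(0.9755) = 54.37, so N−1 ≥ 55 and N = 56.
Check: N=56 gives T = 0.128 < 0.13; N=55 gives T = 0.1312.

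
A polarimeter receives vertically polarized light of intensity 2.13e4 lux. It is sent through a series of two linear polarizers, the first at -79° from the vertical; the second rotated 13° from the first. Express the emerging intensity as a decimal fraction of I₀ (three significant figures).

I₁ = 2.13e4 lux · cos²(79°) = 775.5 lux.
I₂ = I₁ · cos²(13°) = 775.5 · 0.9494 = 736.2 lux.
Transmitted fraction = 0.03457.

I/I₀ ≈ 0.0346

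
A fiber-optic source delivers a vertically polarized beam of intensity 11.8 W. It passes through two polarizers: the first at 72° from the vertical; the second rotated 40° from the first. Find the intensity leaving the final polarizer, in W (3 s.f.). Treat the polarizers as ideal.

I ≈ 0.661 W

I₁ = 11.8 W · cos²(72°) = 1.127 W.
I₂ = I₁ · cos²(40°) = 1.127 · 0.5868 = 0.6612 W.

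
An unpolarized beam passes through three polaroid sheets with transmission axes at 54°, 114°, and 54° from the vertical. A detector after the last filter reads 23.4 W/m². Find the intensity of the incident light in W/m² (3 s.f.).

Unpolarized light through the first polarizer → I₁ = ½ I₀, now polarized at 54°.
I₂ = I₁ cos²(114° − 54°) = 0.5 I₀ · cos²(60°) = 0.125 I₀.
I₃ = I₂ cos²(54° − 114°) = 0.125 I₀ · cos²(60°) = 0.03125 I₀.
So 23.4 W/m² = 0.03125 I₀, giving I₀ = 23.4/0.03125 = 748.8 W/m².

I₀ ≈ 749 W/m²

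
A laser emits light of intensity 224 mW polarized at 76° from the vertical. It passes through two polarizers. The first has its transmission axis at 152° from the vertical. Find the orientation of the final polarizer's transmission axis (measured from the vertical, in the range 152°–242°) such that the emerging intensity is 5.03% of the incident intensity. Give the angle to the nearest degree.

θ ≈ 174°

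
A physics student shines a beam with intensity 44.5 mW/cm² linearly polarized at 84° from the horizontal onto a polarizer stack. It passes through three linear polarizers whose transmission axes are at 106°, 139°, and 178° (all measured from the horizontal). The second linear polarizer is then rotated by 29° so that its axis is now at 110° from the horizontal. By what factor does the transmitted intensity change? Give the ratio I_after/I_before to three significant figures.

I_new/I_old ≈ 0.329

Before rotation:
By Malus's law, I₁ = I₀ cos²(106° − 84°) = I₀ cos²(22°) = 0.8597 I₀.
I₂ = I₁ cos²(139° − 106°) = 0.8597 I₀ · cos²(33°) = 0.6047 I₀.
I₃ = I₂ cos²(178° − 139°) = 0.6047 I₀ · cos²(39°) = 0.3652 I₀.
After rotation:
I₁ = I₀ cos²(106° − 84°) = I₀ cos²(22°) = 0.8597 I₀.
I₂ = I₁ cos²(110° − 106°) = 0.8597 I₀ · cos²(4°) = 0.8555 I₀.
I₃ = I₂ cos²(178° − 110°) = 0.8555 I₀ · cos²(68°) = 0.1201 I₀.
Ratio = 0.1201 / 0.3652 = 0.3287.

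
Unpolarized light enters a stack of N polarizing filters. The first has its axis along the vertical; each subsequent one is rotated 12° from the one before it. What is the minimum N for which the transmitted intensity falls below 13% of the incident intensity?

First polarizer halves the unpolarized light: factor 1/2.
Each further stage multiplies by cos²(12°) = 0.9568.
After N polarizers: T = 0.5·0.9568^(N−1). Require T < 0.13 ⇒ N−1 > ln(0.13/0.5)/ln(0.9568) = 30.48, so N−1 ≥ 31 and N = 32.
Check: N=32 gives T = 0.1271 < 0.13; N=31 gives T = 0.1328.

N = 32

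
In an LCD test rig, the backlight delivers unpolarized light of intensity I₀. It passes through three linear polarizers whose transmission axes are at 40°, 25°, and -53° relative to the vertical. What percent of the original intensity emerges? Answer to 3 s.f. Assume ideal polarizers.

Unpolarized light through the first polarizer → I₁ = ½ I₀, now polarized at 40°.
I₂ = I₁ cos²(25° − 40°) = 0.5 I₀ · cos²(15°) = 0.4665 I₀.
I₃ = I₂ cos²(-53° − 25°) = 0.4665 I₀ · cos²(78°) = 0.02017 I₀.
That is 2.017% of the incident intensity.

≈ 2.02%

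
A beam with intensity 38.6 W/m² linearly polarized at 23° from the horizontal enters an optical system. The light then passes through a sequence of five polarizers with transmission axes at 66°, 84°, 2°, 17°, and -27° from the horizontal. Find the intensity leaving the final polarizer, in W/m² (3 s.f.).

I ≈ 0.175 W/m²

By Malus's law, I₁ = 38.6 W/m² · cos²(43°) = 20.65 W/m².
I₂ = I₁ · cos²(18°) = 20.65 · 0.9045 = 18.67 W/m².
I₃ = I₂ · cos²(82°) = 18.67 · 0.01937 = 0.3617 W/m².
I₄ = I₃ · cos²(15°) = 0.3617 · 0.933 = 0.3375 W/m².
I₅ = I₄ · cos²(44°) = 0.3375 · 0.5174 = 0.1746 W/m².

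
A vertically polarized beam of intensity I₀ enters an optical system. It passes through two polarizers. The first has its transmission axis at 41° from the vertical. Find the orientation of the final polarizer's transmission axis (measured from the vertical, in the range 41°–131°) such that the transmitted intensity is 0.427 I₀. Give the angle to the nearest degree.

By Malus's law, I₁ = I₀ cos²(41° − 0°) = I₀ cos²(41°) = 0.5696 I₀.
Need I₂/I₀ = 0.427, so cos²(θ − 41°) = 0.427 / 0.5696 = 0.7497.
θ − 41° = arccos(√0.7497) = 30.0°, giving θ ≈ 41 + 30.0 = 71.0°.

θ ≈ 71°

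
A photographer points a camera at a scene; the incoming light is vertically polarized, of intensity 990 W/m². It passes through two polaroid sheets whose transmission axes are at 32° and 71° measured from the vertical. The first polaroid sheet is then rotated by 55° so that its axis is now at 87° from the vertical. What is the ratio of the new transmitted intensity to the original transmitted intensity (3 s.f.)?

Before rotation:
By Malus's law, I₁ = I₀ cos²(32° − 0°) = I₀ cos²(32°) = 0.7192 I₀.
I₂ = I₁ cos²(71° − 32°) = 0.7192 I₀ · cos²(39°) = 0.4344 I₀.
After rotation:
I₁ = I₀ cos²(87° − 0°) = I₀ cos²(87°) = 0.002739 I₀.
I₂ = I₁ cos²(71° − 87°) = 0.002739 I₀ · cos²(16°) = 0.002531 I₀.
Ratio = 0.002531 / 0.4344 = 0.005827.

I_new/I_old ≈ 0.00583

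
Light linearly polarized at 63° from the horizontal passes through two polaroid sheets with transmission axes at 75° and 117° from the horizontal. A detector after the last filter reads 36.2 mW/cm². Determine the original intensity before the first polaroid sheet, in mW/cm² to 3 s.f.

By Malus's law, I₁ = I₀ cos²(75° − 63°) = I₀ cos²(12°) = 0.9568 I₀.
I₂ = I₁ cos²(117° − 75°) = 0.9568 I₀ · cos²(42°) = 0.5284 I₀.
So 36.2 mW/cm² = 0.5284 I₀, giving I₀ = 36.2/0.5284 = 68.51 mW/cm².

I₀ ≈ 68.5 mW/cm²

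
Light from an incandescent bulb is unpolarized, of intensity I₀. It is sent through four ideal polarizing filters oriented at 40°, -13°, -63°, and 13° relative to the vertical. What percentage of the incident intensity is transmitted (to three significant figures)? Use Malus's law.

Unpolarized light through the first polarizer → I₁ = ½ I₀, now polarized at 40°.
I₂ = I₁ cos²(-13° − 40°) = 0.5 I₀ · cos²(53°) = 0.1811 I₀.
I₃ = I₂ cos²(-63° + 13°) = 0.1811 I₀ · cos²(50°) = 0.07482 I₀.
I₄ = I₃ cos²(13° + 63°) = 0.07482 I₀ · cos²(76°) = 0.004379 I₀.
That is 0.4379% of the incident intensity.

≈ 0.438%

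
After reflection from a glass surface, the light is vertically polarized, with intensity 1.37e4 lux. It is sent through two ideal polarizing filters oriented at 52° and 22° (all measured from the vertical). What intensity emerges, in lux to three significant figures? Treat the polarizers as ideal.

By Malus's law, I₁ = 1.37e4 lux · cos²(52°) = 5193 lux.
I₂ = I₁ · cos²(30°) = 5193 · 0.75 = 3895 lux.

I ≈ 3890 lux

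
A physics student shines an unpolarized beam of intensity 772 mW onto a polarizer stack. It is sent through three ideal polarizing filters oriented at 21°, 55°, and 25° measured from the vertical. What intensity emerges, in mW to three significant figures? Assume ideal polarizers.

I ≈ 199 mW

Unpolarized light through the first polarizer → I₁ = 772 mW/2 = 386 mW, polarized at 21°.
I₂ = I₁ · cos²(34°) = 386 · 0.6873 = 265.3 mW.
I₃ = I₂ · cos²(30°) = 265.3 · 0.75 = 199 mW.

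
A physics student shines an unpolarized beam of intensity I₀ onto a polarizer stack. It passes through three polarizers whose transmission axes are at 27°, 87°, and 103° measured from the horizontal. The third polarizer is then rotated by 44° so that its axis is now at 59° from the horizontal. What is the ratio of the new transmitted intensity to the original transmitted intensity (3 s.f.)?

Before rotation:
Unpolarized light through the first polarizer → I₁ = ½ I₀, now polarized at 27°.
I₂ = I₁ cos²(87° − 27°) = 0.5 I₀ · cos²(60°) = 0.125 I₀.
I₃ = I₂ cos²(103° − 87°) = 0.125 I₀ · cos²(16°) = 0.1155 I₀.
After rotation:
Unpolarized light through the first polarizer → I₁ = ½ I₀, now polarized at 27°.
I₂ = I₁ cos²(87° − 27°) = 0.5 I₀ · cos²(60°) = 0.125 I₀.
I₃ = I₂ cos²(59° − 87°) = 0.125 I₀ · cos²(28°) = 0.09745 I₀.
Ratio = 0.09745 / 0.1155 = 0.8437.

I_new/I_old ≈ 0.844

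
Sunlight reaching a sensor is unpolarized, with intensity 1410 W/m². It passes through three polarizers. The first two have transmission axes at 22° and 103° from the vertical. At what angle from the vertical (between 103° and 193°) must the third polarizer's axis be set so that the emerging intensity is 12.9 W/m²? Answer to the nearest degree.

Unpolarized light through the first polarizer → I₁ = ½ I₀, now polarized at 22°.
I₂ = I₁ cos²(103° − 22°) = 0.5 I₀ · cos²(81°) = 0.01224 I₀.
Target fraction: 12.9 / 1410 W/m² = 0.009149 of I₀.
Need I₃/I₀ = 0.009149, so cos²(θ − 103°) = 0.009149 / 0.01224 = 0.7477.
θ − 103° = arccos(√0.7477) = 30.2°, giving θ ≈ 103 + 30.2 = 133.2°.

θ ≈ 133°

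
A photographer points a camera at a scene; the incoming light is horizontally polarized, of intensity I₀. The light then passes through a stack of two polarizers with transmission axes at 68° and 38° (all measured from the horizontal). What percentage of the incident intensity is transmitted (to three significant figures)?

By Malus's law, I₁ = I₀ cos²(68° − 0°) = I₀ cos²(68°) = 0.1403 I₀.
I₂ = I₁ cos²(38° − 68°) = 0.1403 I₀ · cos²(30°) = 0.1052 I₀.
That is 10.52% of the incident intensity.

≈ 10.5%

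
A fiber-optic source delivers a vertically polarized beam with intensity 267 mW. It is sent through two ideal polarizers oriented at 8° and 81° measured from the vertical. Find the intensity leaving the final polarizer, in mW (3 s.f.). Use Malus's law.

By Malus's law, I₁ = 267 mW · cos²(8°) = 261.8 mW.
I₂ = I₁ · cos²(73°) = 261.8 · 0.08548 = 22.38 mW.

I ≈ 22.4 mW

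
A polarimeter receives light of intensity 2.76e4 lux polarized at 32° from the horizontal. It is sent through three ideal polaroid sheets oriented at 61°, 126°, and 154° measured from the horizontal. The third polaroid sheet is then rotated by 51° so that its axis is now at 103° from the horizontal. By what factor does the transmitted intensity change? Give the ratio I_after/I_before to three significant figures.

Before rotation:
By Malus's law, I₁ = I₀ cos²(61° − 32°) = I₀ cos²(29°) = 0.765 I₀.
I₂ = I₁ cos²(126° − 61°) = 0.765 I₀ · cos²(65°) = 0.1366 I₀.
I₃ = I₂ cos²(154° − 126°) = 0.1366 I₀ · cos²(28°) = 0.1065 I₀.
After rotation:
I₁ = I₀ cos²(61° − 32°) = I₀ cos²(29°) = 0.765 I₀.
I₂ = I₁ cos²(126° − 61°) = 0.765 I₀ · cos²(65°) = 0.1366 I₀.
I₃ = I₂ cos²(103° − 126°) = 0.1366 I₀ · cos²(23°) = 0.1158 I₀.
Ratio = 0.1158 / 0.1065 = 1.087.

I_new/I_old ≈ 1.09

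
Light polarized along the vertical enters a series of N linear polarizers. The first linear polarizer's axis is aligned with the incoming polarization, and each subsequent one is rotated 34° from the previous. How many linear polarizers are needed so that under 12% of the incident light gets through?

First polarizer is aligned with the polarization: full transmission.
Each further stage multiplies by cos²(34°) = 0.6873.
After N polarizers: T = 0.6873^(N−1). Require T < 0.12 ⇒ N−1 > ln(0.12)/ln(0.6873) = 5.65, so N−1 ≥ 6 and N = 7.
Check: N=7 gives T = 0.1054 < 0.12; N=6 gives T = 0.1534.

N = 7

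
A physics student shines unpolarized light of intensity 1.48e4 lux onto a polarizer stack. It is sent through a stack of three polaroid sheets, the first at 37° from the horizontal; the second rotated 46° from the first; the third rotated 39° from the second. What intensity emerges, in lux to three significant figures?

I ≈ 2160 lux

Unpolarized light through the first polarizer → I₁ = 1.48e4 lux/2 = 7400 lux, polarized at 37°.
I₂ = I₁ · cos²(46°) = 7400 · 0.4826 = 3571 lux.
I₃ = I₂ · cos²(39°) = 3571 · 0.604 = 2157 lux.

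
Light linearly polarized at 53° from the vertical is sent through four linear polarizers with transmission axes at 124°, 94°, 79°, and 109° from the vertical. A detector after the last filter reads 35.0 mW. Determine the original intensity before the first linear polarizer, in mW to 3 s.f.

I₀ ≈ 629 mW

I₁ = I₀ cos²(124° − 53°) = I₀ cos²(71°) = 0.106 I₀.
I₂ = I₁ cos²(94° − 124°) = 0.106 I₀ · cos²(30°) = 0.0795 I₀.
I₃ = I₂ cos²(79° − 94°) = 0.0795 I₀ · cos²(15°) = 0.07417 I₀.
I₄ = I₃ cos²(109° − 79°) = 0.07417 I₀ · cos²(30°) = 0.05563 I₀.
So 35.0 mW = 0.05563 I₀, giving I₀ = 35.0/0.05563 = 629.2 mW.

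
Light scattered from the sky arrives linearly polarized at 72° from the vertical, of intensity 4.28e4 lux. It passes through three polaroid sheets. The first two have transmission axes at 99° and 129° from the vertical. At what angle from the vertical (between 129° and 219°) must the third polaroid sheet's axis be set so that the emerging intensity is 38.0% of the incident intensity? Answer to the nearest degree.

θ ≈ 166°

By Malus's law, I₁ = I₀ cos²(99° − 72°) = I₀ cos²(27°) = 0.7939 I₀.
I₂ = I₁ cos²(129° − 99°) = 0.7939 I₀ · cos²(30°) = 0.5954 I₀.
Need I₃/I₀ = 0.38, so cos²(θ − 129°) = 0.38 / 0.5954 = 0.6382.
θ − 129° = arccos(√0.6382) = 37.0°, giving θ ≈ 129 + 37.0 = 166.0°.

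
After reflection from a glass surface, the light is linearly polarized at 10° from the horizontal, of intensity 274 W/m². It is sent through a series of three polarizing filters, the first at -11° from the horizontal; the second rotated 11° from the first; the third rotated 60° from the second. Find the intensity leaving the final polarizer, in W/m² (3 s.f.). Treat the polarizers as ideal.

I ≈ 57.5 W/m²

I₁ = 274 W/m² · cos²(21°) = 238.8 W/m².
I₂ = I₁ · cos²(11°) = 238.8 · 0.9636 = 230.1 W/m².
I₃ = I₂ · cos²(60°) = 230.1 · 0.25 = 57.53 W/m².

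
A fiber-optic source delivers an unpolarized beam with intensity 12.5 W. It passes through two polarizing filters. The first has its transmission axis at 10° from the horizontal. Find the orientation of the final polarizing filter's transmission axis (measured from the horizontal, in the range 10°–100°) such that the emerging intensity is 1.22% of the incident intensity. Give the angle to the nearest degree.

θ ≈ 91°

Unpolarized light through the first polarizer → I₁ = ½ I₀, now polarized at 10°.
Need I₂/I₀ = 0.0122, so cos²(θ − 10°) = 0.0122 / 0.5 = 0.0244.
θ − 10° = arccos(√0.0244) = 81.0°, giving θ ≈ 10 + 81.0 = 91.0°.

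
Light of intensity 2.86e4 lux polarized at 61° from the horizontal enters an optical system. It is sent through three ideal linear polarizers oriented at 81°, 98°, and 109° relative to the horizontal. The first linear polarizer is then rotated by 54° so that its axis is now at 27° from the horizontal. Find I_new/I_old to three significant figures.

Before rotation:
I₁ = I₀ cos²(81° − 61°) = I₀ cos²(20°) = 0.883 I₀.
I₂ = I₁ cos²(98° − 81°) = 0.883 I₀ · cos²(17°) = 0.8075 I₀.
I₃ = I₂ cos²(109° − 98°) = 0.8075 I₀ · cos²(11°) = 0.7781 I₀.
After rotation:
I₁ = I₀ cos²(27° − 61°) = I₀ cos²(34°) = 0.6873 I₀.
I₂ = I₁ cos²(98° − 27°) = 0.6873 I₀ · cos²(71°) = 0.07285 I₀.
I₃ = I₂ cos²(109° − 98°) = 0.07285 I₀ · cos²(11°) = 0.0702 I₀.
Ratio = 0.0702 / 0.7781 = 0.09021.

I_new/I_old ≈ 0.0902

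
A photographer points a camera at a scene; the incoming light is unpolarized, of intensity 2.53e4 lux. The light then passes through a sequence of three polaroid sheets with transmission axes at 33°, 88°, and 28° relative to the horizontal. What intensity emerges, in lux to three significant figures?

Unpolarized light through the first polarizer → I₁ = 2.53e4 lux/2 = 1.265e+04 lux, polarized at 33°.
I₂ = I₁ · cos²(55°) = 1.265e+04 · 0.329 = 4162 lux.
I₃ = I₂ · cos²(60°) = 4162 · 0.25 = 1040 lux.

I ≈ 1040 lux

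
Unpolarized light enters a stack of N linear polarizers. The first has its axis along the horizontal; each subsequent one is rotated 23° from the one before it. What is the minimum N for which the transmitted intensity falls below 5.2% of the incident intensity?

N = 15

First polarizer halves the unpolarized light: factor 1/2.
Each further stage multiplies by cos²(23°) = 0.8473.
After N polarizers: T = 0.5·0.8473^(N−1). Require T < 0.052 ⇒ N−1 > ln(0.052/0.5)/ln(0.8473) = 13.66, so N−1 ≥ 14 and N = 15.
Check: N=15 gives T = 0.04917 < 0.052; N=14 gives T = 0.05803.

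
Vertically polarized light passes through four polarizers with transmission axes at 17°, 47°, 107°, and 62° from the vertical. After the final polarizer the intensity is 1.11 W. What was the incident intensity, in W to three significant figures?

I₀ ≈ 12.9 W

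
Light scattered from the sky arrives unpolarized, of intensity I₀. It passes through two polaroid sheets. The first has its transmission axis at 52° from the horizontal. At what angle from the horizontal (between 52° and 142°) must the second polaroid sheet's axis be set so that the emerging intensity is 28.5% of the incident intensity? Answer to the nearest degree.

θ ≈ 93°

Unpolarized light through the first polarizer → I₁ = ½ I₀, now polarized at 52°.
Need I₂/I₀ = 0.285, so cos²(θ − 52°) = 0.285 / 0.5 = 0.57.
θ − 52° = arccos(√0.57) = 41.0°, giving θ ≈ 52 + 41.0 = 93.0°.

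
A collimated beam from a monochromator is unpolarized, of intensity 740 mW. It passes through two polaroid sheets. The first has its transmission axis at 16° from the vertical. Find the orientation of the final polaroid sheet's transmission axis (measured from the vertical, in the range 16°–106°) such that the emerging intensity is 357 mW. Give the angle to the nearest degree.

θ ≈ 27°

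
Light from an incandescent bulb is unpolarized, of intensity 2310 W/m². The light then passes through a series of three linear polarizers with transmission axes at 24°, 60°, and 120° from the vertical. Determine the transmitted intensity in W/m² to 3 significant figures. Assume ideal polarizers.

I ≈ 189 W/m²

Unpolarized light through the first polarizer → I₁ = 2310 W/m²/2 = 1155 W/m², polarized at 24°.
I₂ = I₁ · cos²(36°) = 1155 · 0.6545 = 756 W/m².
I₃ = I₂ · cos²(60°) = 756 · 0.25 = 189 W/m².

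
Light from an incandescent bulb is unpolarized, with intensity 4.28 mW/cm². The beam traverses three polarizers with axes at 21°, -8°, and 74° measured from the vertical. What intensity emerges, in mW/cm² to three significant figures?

I ≈ 0.0317 mW/cm²

Unpolarized light through the first polarizer → I₁ = 4.28 mW/cm²/2 = 2.14 mW/cm², polarized at 21°.
I₂ = I₁ · cos²(29°) = 2.14 · 0.765 = 1.637 mW/cm².
I₃ = I₂ · cos²(82°) = 1.637 · 0.01937 = 0.03171 mW/cm².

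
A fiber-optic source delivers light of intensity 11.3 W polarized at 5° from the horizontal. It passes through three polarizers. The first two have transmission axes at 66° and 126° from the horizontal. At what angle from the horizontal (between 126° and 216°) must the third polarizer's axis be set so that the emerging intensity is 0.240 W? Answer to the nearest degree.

By Malus's law, I₁ = I₀ cos²(66° − 5°) = I₀ cos²(61°) = 0.235 I₀.
I₂ = I₁ cos²(126° − 66°) = 0.235 I₀ · cos²(60°) = 0.05876 I₀.
Target fraction: 0.240 / 11.3 W = 0.02124 of I₀.
Need I₃/I₀ = 0.02124, so cos²(θ − 126°) = 0.02124 / 0.05876 = 0.3615.
θ − 126° = arccos(√0.3615) = 53.0°, giving θ ≈ 126 + 53.0 = 179.0°.

θ ≈ 179°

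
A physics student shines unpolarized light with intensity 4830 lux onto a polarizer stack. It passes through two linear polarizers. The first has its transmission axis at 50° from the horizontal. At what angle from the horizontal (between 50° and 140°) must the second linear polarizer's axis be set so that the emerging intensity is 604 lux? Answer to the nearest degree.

θ ≈ 110°

Unpolarized light through the first polarizer → I₁ = ½ I₀, now polarized at 50°.
Target fraction: 604 / 4830 lux = 0.1251 of I₀.
Need I₂/I₀ = 0.1251, so cos²(θ − 50°) = 0.1251 / 0.5 = 0.2501.
θ − 50° = arccos(√0.2501) = 60.0°, giving θ ≈ 50 + 60.0 = 110.0°.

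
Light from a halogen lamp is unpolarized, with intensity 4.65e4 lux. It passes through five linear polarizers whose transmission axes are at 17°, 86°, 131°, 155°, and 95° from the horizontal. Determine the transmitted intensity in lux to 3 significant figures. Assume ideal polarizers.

Unpolarized light through the first polarizer → I₁ = 4.65e4 lux/2 = 2.325e+04 lux, polarized at 17°.
I₂ = I₁ · cos²(69°) = 2.325e+04 · 0.1284 = 2986 lux.
I₃ = I₂ · cos²(45°) = 2986 · 0.5 = 1493 lux.
I₄ = I₃ · cos²(24°) = 1493 · 0.8346 = 1246 lux.
I₅ = I₄ · cos²(60°) = 1246 · 0.25 = 311.5 lux.

I ≈ 311 lux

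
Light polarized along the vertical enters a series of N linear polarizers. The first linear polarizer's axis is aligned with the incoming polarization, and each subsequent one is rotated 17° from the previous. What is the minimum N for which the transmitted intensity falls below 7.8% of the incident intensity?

N = 30

First polarizer is aligned with the polarization: full transmission.
Each further stage multiplies by cos²(17°) = 0.9145.
After N polarizers: T = 0.9145^(N−1). Require T < 0.078 ⇒ N−1 > ln(0.078)/ln(0.9145) = 28.55, so N−1 ≥ 29 and N = 30.
Check: N=30 gives T = 0.07492 < 0.078; N=29 gives T = 0.08192.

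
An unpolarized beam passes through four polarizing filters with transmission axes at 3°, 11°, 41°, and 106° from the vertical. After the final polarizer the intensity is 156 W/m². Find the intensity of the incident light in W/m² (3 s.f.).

Unpolarized light through the first polarizer → I₁ = ½ I₀, now polarized at 3°.
I₂ = I₁ cos²(11° − 3°) = 0.5 I₀ · cos²(8°) = 0.4903 I₀.
I₃ = I₂ cos²(41° − 11°) = 0.4903 I₀ · cos²(30°) = 0.3677 I₀.
I₄ = I₃ cos²(106° − 41°) = 0.3677 I₀ · cos²(65°) = 0.06568 I₀.
So 156 W/m² = 0.06568 I₀, giving I₀ = 156/0.06568 = 2375 W/m².

I₀ ≈ 2380 W/m²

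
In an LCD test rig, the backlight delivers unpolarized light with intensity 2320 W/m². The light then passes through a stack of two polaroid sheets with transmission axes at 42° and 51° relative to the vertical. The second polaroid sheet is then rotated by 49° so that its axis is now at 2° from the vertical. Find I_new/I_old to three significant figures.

Before rotation:
Unpolarized light through the first polarizer → I₁ = ½ I₀, now polarized at 42°.
I₂ = I₁ cos²(51° − 42°) = 0.5 I₀ · cos²(9°) = 0.4878 I₀.
After rotation:
Unpolarized light through the first polarizer → I₁ = ½ I₀, now polarized at 42°.
I₂ = I₁ cos²(2° − 42°) = 0.5 I₀ · cos²(40°) = 0.2934 I₀.
Ratio = 0.2934 / 0.4878 = 0.6015.

I_new/I_old ≈ 0.602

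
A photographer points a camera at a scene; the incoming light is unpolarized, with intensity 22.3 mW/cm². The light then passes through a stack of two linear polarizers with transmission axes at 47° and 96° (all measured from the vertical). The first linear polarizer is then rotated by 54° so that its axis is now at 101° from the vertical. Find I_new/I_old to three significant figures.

Before rotation:
Unpolarized light through the first polarizer → I₁ = ½ I₀, now polarized at 47°.
I₂ = I₁ cos²(96° − 47°) = 0.5 I₀ · cos²(49°) = 0.2152 I₀.
After rotation:
Unpolarized light through the first polarizer → I₁ = ½ I₀, now polarized at 101°.
I₂ = I₁ cos²(96° − 101°) = 0.5 I₀ · cos²(5°) = 0.4962 I₀.
Ratio = 0.4962 / 0.2152 = 2.306.

I_new/I_old ≈ 2.31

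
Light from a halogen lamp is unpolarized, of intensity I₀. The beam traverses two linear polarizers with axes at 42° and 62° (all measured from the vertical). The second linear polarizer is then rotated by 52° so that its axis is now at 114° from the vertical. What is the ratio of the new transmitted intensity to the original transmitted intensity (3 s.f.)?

I_new/I_old ≈ 0.108

Before rotation:
Unpolarized light through the first polarizer → I₁ = ½ I₀, now polarized at 42°.
I₂ = I₁ cos²(62° − 42°) = 0.5 I₀ · cos²(20°) = 0.4415 I₀.
After rotation:
Unpolarized light through the first polarizer → I₁ = ½ I₀, now polarized at 42°.
I₂ = I₁ cos²(114° − 42°) = 0.5 I₀ · cos²(72°) = 0.04775 I₀.
Ratio = 0.04775 / 0.4415 = 0.1081.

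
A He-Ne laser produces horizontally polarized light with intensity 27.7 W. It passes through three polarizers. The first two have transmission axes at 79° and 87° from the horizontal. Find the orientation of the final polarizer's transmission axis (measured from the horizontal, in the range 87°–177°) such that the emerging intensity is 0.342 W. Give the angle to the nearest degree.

θ ≈ 141°

I₁ = I₀ cos²(79° − 0°) = I₀ cos²(79°) = 0.03641 I₀.
I₂ = I₁ cos²(87° − 79°) = 0.03641 I₀ · cos²(8°) = 0.0357 I₀.
Target fraction: 0.342 / 27.7 W = 0.01235 of I₀.
Need I₃/I₀ = 0.01235, so cos²(θ − 87°) = 0.01235 / 0.0357 = 0.3458.
θ − 87° = arccos(√0.3458) = 54.0°, giving θ ≈ 87 + 54.0 = 141.0°.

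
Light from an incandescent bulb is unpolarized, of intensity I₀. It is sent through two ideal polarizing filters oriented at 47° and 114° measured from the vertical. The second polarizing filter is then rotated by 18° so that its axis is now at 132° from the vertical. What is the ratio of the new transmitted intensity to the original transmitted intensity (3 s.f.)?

Before rotation:
Unpolarized light through the first polarizer → I₁ = ½ I₀, now polarized at 47°.
I₂ = I₁ cos²(114° − 47°) = 0.5 I₀ · cos²(67°) = 0.07634 I₀.
After rotation:
Unpolarized light through the first polarizer → I₁ = ½ I₀, now polarized at 47°.
I₂ = I₁ cos²(132° − 47°) = 0.5 I₀ · cos²(85°) = 0.003798 I₀.
Ratio = 0.003798 / 0.07634 = 0.04975.

I_new/I_old ≈ 0.0498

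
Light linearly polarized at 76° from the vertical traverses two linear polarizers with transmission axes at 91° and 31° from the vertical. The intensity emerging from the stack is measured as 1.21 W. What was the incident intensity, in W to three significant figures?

I₀ ≈ 5.19 W

I₁ = I₀ cos²(91° − 76°) = I₀ cos²(15°) = 0.933 I₀.
I₂ = I₁ cos²(31° − 91°) = 0.933 I₀ · cos²(60°) = 0.2333 I₀.
So 1.21 W = 0.2333 I₀, giving I₀ = 1.21/0.2333 = 5.187 W.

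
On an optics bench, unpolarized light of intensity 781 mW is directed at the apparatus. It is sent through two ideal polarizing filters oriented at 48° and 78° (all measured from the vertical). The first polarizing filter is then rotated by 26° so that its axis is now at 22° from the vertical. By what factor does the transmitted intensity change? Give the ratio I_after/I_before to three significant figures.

Before rotation:
Unpolarized light through the first polarizer → I₁ = ½ I₀, now polarized at 48°.
I₂ = I₁ cos²(78° − 48°) = 0.5 I₀ · cos²(30°) = 0.375 I₀.
After rotation:
Unpolarized light through the first polarizer → I₁ = ½ I₀, now polarized at 22°.
I₂ = I₁ cos²(78° − 22°) = 0.5 I₀ · cos²(56°) = 0.1563 I₀.
Ratio = 0.1563 / 0.375 = 0.4169.

I_new/I_old ≈ 0.417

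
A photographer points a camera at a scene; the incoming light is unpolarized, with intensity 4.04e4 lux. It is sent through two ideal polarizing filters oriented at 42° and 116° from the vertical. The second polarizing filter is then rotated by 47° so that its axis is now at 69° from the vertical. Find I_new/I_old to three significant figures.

Before rotation:
Unpolarized light through the first polarizer → I₁ = ½ I₀, now polarized at 42°.
I₂ = I₁ cos²(116° − 42°) = 0.5 I₀ · cos²(74°) = 0.03799 I₀.
After rotation:
Unpolarized light through the first polarizer → I₁ = ½ I₀, now polarized at 42°.
I₂ = I₁ cos²(69° − 42°) = 0.5 I₀ · cos²(27°) = 0.3969 I₀.
Ratio = 0.3969 / 0.03799 = 10.45.

I_new/I_old ≈ 10.4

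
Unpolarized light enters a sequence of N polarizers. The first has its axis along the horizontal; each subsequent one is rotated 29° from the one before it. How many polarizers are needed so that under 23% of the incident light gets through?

First polarizer halves the unpolarized light: factor 1/2.
Each further stage multiplies by cos²(29°) = 0.765.
After N polarizers: T = 0.5·0.765^(N−1). Require T < 0.23 ⇒ N−1 > ln(0.23/0.5)/ln(0.765) = 2.90, so N−1 ≥ 3 and N = 4.
Check: N=4 gives T = 0.2238 < 0.23; N=3 gives T = 0.2926.

N = 4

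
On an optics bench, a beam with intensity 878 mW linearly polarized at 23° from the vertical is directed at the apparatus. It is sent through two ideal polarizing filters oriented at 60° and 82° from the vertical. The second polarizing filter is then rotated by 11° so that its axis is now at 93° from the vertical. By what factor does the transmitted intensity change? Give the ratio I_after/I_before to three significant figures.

Before rotation:
I₁ = I₀ cos²(60° − 23°) = I₀ cos²(37°) = 0.6378 I₀.
I₂ = I₁ cos²(82° − 60°) = 0.6378 I₀ · cos²(22°) = 0.5483 I₀.
After rotation:
I₁ = I₀ cos²(60° − 23°) = I₀ cos²(37°) = 0.6378 I₀.
I₂ = I₁ cos²(93° − 60°) = 0.6378 I₀ · cos²(33°) = 0.4486 I₀.
Ratio = 0.4486 / 0.5483 = 0.8182.

I_new/I_old ≈ 0.818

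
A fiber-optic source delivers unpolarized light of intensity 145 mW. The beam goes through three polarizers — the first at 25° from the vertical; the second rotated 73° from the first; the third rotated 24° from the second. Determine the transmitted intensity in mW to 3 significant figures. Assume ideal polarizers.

I ≈ 5.17 mW

Unpolarized light through the first polarizer → I₁ = 145 mW/2 = 72.5 mW, polarized at 25°.
I₂ = I₁ · cos²(73°) = 72.5 · 0.08548 = 6.197 mW.
I₃ = I₂ · cos²(24°) = 6.197 · 0.8346 = 5.172 mW.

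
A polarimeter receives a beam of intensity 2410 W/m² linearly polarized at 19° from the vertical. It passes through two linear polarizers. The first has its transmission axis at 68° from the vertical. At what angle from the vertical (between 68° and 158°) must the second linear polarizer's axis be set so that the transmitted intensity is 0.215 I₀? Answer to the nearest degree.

θ ≈ 113°

By Malus's law, I₁ = I₀ cos²(68° − 19°) = I₀ cos²(49°) = 0.4304 I₀.
Need I₂/I₀ = 0.215, so cos²(θ − 68°) = 0.215 / 0.4304 = 0.4995.
θ − 68° = arccos(√0.4995) = 45.0°, giving θ ≈ 68 + 45.0 = 113.0°.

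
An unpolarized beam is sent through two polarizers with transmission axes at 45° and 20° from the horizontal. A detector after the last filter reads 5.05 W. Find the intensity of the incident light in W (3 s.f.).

I₀ ≈ 12.3 W

Unpolarized light through the first polarizer → I₁ = ½ I₀, now polarized at 45°.
I₂ = I₁ cos²(20° − 45°) = 0.5 I₀ · cos²(25°) = 0.4107 I₀.
So 5.05 W = 0.4107 I₀, giving I₀ = 5.05/0.4107 = 12.3 W.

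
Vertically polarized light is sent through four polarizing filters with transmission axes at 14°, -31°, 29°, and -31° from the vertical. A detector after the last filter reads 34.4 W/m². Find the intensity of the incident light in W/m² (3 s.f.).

By Malus's law, I₁ = I₀ cos²(14° − 0°) = I₀ cos²(14°) = 0.9415 I₀.
I₂ = I₁ cos²(-31° − 14°) = 0.9415 I₀ · cos²(45°) = 0.4707 I₀.
I₃ = I₂ cos²(29° + 31°) = 0.4707 I₀ · cos²(60°) = 0.1177 I₀.
I₄ = I₃ cos²(-31° − 29°) = 0.1177 I₀ · cos²(60°) = 0.02942 I₀.
So 34.4 W/m² = 0.02942 I₀, giving I₀ = 34.4/0.02942 = 1169 W/m².

I₀ ≈ 1170 W/m²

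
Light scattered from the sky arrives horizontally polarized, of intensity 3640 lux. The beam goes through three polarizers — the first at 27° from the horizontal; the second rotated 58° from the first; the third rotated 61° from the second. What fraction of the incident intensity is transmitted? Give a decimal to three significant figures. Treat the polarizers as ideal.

I/I₀ ≈ 0.0524

I₁ = 3640 lux · cos²(27°) = 2890 lux.
I₂ = I₁ · cos²(58°) = 2890 · 0.2808 = 811.5 lux.
I₃ = I₂ · cos²(61°) = 811.5 · 0.235 = 190.7 lux.
Transmitted fraction = 0.0524.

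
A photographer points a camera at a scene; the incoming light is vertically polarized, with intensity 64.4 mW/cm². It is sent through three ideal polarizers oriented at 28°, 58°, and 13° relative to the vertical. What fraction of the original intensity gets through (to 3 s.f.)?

I₁ = 64.4 mW/cm² · cos²(28°) = 50.21 mW/cm².
I₂ = I₁ · cos²(30°) = 50.21 · 0.75 = 37.65 mW/cm².
I₃ = I₂ · cos²(45°) = 37.65 · 0.5 = 18.83 mW/cm².
Transmitted fraction = 0.2923.

I/I₀ ≈ 0.292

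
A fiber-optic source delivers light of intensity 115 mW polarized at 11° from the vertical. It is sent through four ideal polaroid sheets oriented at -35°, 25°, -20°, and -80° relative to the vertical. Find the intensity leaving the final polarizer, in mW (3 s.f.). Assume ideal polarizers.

I₁ = 115 mW · cos²(46°) = 55.49 mW.
I₂ = I₁ · cos²(60°) = 55.49 · 0.25 = 13.87 mW.
I₃ = I₂ · cos²(45°) = 13.87 · 0.5 = 6.937 mW.
I₄ = I₃ · cos²(60°) = 6.937 · 0.25 = 1.734 mW.

I ≈ 1.73 mW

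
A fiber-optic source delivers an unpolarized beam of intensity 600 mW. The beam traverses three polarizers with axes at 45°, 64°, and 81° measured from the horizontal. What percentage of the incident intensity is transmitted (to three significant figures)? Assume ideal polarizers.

Unpolarized light through the first polarizer → I₁ = 600 mW/2 = 300 mW, polarized at 45°.
I₂ = I₁ · cos²(19°) = 300 · 0.894 = 268.2 mW.
I₃ = I₂ · cos²(17°) = 268.2 · 0.9145 = 245.3 mW.
That is 40.88% of the incident intensity.

≈ 40.9%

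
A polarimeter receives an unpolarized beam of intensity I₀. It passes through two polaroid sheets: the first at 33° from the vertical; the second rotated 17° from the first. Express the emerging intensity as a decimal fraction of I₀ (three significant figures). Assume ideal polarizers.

Unpolarized light through the first polarizer → I₁ = ½ I₀, now polarized at 33°.
I₂ = I₁ cos²(17°) = 0.5 · 0.9145 I₀ = 0.4573 I₀.
Transmitted fraction = 0.4573.

≈ 0.457 I₀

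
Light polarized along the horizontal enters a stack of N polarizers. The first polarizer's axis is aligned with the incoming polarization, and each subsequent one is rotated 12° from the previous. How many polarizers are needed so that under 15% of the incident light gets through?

N = 44

First polarizer is aligned with the polarization: full transmission.
Each further stage multiplies by cos²(12°) = 0.9568.
After N polarizers: T = 0.9568^(N−1). Require T < 0.15 ⇒ N−1 > ln(0.15)/ln(0.9568) = 42.93, so N−1 ≥ 43 and N = 44.
Check: N=44 gives T = 0.1495 < 0.15; N=43 gives T = 0.1563.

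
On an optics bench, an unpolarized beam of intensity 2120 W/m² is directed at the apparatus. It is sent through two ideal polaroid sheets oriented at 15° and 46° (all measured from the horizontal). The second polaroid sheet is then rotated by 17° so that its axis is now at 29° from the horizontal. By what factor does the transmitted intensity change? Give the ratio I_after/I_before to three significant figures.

I_new/I_old ≈ 1.28

Before rotation:
Unpolarized light through the first polarizer → I₁ = ½ I₀, now polarized at 15°.
I₂ = I₁ cos²(46° − 15°) = 0.5 I₀ · cos²(31°) = 0.3674 I₀.
After rotation:
Unpolarized light through the first polarizer → I₁ = ½ I₀, now polarized at 15°.
I₂ = I₁ cos²(29° − 15°) = 0.5 I₀ · cos²(14°) = 0.4707 I₀.
Ratio = 0.4707 / 0.3674 = 1.281.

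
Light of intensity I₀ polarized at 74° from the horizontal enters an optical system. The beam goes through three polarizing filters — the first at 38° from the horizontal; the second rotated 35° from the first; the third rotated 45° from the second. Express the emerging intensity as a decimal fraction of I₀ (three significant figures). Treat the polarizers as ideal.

≈ 0.220 I₀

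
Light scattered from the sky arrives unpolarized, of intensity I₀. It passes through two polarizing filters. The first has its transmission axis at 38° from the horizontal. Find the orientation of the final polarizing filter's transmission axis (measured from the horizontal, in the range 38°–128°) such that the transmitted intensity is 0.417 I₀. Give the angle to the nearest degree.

θ ≈ 62°

Unpolarized light through the first polarizer → I₁ = ½ I₀, now polarized at 38°.
Need I₂/I₀ = 0.417, so cos²(θ − 38°) = 0.417 / 0.5 = 0.834.
θ − 38° = arccos(√0.834) = 24.0°, giving θ ≈ 38 + 24.0 = 62.0°.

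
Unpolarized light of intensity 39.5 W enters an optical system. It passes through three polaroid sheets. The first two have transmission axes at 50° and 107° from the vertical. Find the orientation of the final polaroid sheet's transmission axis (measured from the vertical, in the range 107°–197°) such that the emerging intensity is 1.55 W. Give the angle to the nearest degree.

Unpolarized light through the first polarizer → I₁ = ½ I₀, now polarized at 50°.
I₂ = I₁ cos²(107° − 50°) = 0.5 I₀ · cos²(57°) = 0.1483 I₀.
Target fraction: 1.55 / 39.5 W = 0.03924 of I₀.
Need I₃/I₀ = 0.03924, so cos²(θ − 107°) = 0.03924 / 0.1483 = 0.2646.
θ − 107° = arccos(√0.2646) = 59.0°, giving θ ≈ 107 + 59.0 = 166.0°.

θ ≈ 166°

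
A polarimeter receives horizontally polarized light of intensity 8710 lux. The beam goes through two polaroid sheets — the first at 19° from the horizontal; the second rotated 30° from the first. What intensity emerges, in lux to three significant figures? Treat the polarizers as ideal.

I ≈ 5840 lux

I₁ = 8710 lux · cos²(19°) = 7787 lux.
I₂ = I₁ · cos²(30°) = 7787 · 0.75 = 5840 lux.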